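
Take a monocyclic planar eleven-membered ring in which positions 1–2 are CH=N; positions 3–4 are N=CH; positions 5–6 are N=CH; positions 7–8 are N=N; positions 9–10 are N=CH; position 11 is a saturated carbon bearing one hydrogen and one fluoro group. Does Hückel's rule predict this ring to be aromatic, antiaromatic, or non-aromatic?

Non-aromatic

Because that saturated carbon is sp³ and has no p orbital in the ring π system at the CH(fluoro) position, the π system cannot extend all the way around the ring.
Hückel's rule only applies to fully conjugated rings, so this one is simply non-aromatic.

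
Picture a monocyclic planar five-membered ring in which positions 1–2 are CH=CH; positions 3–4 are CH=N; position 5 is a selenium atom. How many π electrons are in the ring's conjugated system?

6

Check conjugation: each doubly-bonded ring atom is sp² with one p-orbital electron; each =N– nitrogen is pyridine-type (lone pair in the sp² plane, one electron in the p orbital); the selenium donates one lone pair from its p orbital — every position has a p orbital, so the cyclic π system is continuous.
Counting π electrons: 2 × 2 = 4 from the double-bond units + 2 from the Se atom = 6.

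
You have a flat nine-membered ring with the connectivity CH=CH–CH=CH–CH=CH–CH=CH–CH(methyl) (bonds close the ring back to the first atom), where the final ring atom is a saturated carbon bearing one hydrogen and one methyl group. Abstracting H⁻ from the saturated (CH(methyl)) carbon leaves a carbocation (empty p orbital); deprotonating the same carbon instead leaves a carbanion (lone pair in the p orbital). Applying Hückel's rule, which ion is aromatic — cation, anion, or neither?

The anion

In either ion the ring is fully conjugated: every atom, including the new sp² carbon, supplies a p orbital.
Cation: 4 × 2 + 0 = 8 π electrons → 4(2), antiaromatic.
Anion: 4 × 2 + 2 = 10 π electrons → 4(2)+2, aromatic.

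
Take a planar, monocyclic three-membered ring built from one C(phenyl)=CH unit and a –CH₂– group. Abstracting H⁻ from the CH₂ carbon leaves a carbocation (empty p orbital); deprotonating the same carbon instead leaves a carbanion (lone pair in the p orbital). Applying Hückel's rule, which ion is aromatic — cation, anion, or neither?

Once that carbon is sp², every ring atom has a p orbital and both ions are fully conjugated.
Cation: 1 × 2 + 0 = 2 π electrons → 4(0)+2, aromatic.
Anion: 1 × 2 + 2 = 4 π electrons → 4(1), antiaromatic.

The cation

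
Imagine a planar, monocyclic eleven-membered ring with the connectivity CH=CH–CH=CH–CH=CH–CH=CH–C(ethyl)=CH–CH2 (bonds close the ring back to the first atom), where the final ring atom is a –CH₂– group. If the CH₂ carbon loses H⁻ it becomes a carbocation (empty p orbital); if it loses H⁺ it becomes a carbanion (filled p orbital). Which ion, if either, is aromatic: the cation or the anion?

Once that carbon is sp², every ring atom has a p orbital and both ions are fully conjugated.
Cation: 5 × 2 + 0 = 10 π electrons → 4(2)+2, aromatic.
Anion: 5 × 2 + 2 = 12 π electrons → 4(3), antiaromatic.

The cation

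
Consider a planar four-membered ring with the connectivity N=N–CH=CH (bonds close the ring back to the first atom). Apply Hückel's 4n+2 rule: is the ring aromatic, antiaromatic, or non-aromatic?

Antiaromatic

All ring atoms are sp² and supply a p orbital to the ring (every atom in a ring double bond is sp² and brings one electron to the p orbital; the doubly-bonded nitrogens are pyridine-type — their lone pairs lie in the ring plane, leaving one electron in the p orbital); the conjugation is uninterrupted.
Counting π electrons: 2 × 2 = 4 from the 2 double-bond units.
4 = 4(1); a planar, fully conjugated 4n system is antiaromatic.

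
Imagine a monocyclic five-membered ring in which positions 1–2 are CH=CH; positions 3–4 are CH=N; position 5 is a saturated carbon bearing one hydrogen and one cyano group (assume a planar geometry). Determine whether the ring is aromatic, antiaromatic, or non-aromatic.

Because that saturated carbon is sp³ and has no p orbital in the ring π system at the CH(cyano) position, the π system cannot extend all the way around the ring.
Broken conjugation rules out both aromaticity and antiaromaticity.

Non-aromatic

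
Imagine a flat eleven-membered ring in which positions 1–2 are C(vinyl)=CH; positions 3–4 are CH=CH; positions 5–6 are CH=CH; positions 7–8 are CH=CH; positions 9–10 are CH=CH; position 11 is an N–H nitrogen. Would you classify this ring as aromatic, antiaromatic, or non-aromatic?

All ring atoms are sp² and supply a p orbital to the ring (every atom in a ring double bond is sp² and brings one electron to the p orbital; the pyrrole-type nitrogen donates its lone pair from the p orbital); the conjugation is uninterrupted.
Tallying contributions gives 5 × 2 = 10 from the double-bond units + 2 from the NH atom = 12.
12 = 4(3); a planar, fully conjugated 4n system is antiaromatic.

Antiaromatic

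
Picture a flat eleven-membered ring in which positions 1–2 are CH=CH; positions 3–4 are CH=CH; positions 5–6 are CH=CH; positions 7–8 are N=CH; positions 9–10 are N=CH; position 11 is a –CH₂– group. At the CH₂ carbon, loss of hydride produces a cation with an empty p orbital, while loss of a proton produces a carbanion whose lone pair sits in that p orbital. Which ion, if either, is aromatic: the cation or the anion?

In both ions every ring atom is sp² and contributes a p orbital, so both rings are fully conjugated.
Cation: 5 × 2 + 0 = 10 π electrons → 4(2)+2, aromatic.
Anion: 5 × 2 + 2 = 12 π electrons → 4(3), antiaromatic.

The cation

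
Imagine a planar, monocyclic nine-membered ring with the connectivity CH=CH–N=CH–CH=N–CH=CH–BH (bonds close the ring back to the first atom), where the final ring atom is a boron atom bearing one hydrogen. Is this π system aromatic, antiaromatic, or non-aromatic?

Antiaromatic

All ring atoms are sp² and supply a p orbital to the ring (each doubly-bonded ring atom is sp² with one p-orbital electron; each sp² =N– keeps its lone pair in-plane and puts one electron into the π system; the boron has an empty p orbital); the conjugation is uninterrupted.
Counting π electrons: 4 × 2 = 8 from the double-bond units + 0 from the BH atom = 8.
With 8 = 4·2 π electrons, Hückel's rule classifies the planar ring as antiaromatic.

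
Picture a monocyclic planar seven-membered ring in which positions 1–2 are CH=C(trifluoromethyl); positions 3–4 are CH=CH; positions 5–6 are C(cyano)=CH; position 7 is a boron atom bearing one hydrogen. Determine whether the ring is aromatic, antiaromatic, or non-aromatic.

All ring atoms are sp² and supply a p orbital to the ring (the double-bond atoms are sp², each contributing one p electron; the boron has an empty p orbital); the conjugation is uninterrupted.
Adding the contributions, 3 × 2 = 6 from the double-bond units + 0 from the BH atom = 6.
Since 6 = 4·1 + 2, the ring meets the 4n+2 criterion.

Aromatic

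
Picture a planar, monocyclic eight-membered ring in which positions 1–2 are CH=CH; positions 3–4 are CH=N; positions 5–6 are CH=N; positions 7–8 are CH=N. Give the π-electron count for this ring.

All ring atoms are sp² and supply a p orbital to the ring (every atom in a ring double bond is sp² and brings one electron to the p orbital; each =N– nitrogen is pyridine-type (lone pair in the sp² plane, one electron in the p orbital)); the conjugation is uninterrupted.
π-electron count: 4 × 2 = 8 from the 4 double-bond units.

8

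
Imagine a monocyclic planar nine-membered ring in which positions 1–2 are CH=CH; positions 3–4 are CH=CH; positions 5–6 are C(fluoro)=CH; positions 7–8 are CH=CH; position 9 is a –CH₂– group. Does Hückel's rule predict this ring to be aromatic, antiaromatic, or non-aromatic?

Because the tetrahedral CH₂ carbon is sp³ and has no p orbital in the ring π system at the CH2 position, the π system cannot extend all the way around the ring.
Hückel's rule only applies to fully conjugated rings, so this one is simply non-aromatic.

Non-aromatic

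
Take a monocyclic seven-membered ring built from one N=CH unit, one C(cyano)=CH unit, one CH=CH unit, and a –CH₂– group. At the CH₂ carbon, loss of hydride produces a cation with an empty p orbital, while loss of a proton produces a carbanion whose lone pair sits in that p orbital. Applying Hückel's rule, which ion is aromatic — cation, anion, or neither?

The cation

Both ions have a continuous loop of p orbitals — each ring atom is sp².
Cation: 3 × 2 + 0 = 6 π electrons → 4(1)+2, aromatic.
Anion: 3 × 2 + 2 = 8 π electrons → 4(2), antiaromatic.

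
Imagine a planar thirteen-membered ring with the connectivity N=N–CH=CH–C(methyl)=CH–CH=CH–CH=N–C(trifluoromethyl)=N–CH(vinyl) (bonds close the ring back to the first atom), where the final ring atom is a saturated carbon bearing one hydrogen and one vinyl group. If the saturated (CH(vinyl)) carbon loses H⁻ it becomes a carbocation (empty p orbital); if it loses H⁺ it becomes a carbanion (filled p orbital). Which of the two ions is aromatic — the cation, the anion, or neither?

The anion

In both ions every ring atom is sp² and contributes a p orbital, so both rings are fully conjugated.
Cation: 6 × 2 + 0 = 12 π electrons → 4(3), antiaromatic.
Anion: 6 × 2 + 2 = 14 π electrons → 4(3)+2, aromatic.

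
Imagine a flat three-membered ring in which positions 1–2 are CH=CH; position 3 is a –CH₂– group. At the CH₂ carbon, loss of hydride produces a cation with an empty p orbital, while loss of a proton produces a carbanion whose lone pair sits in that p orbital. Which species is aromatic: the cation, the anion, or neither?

The cation

In either ion the ring is fully conjugated: every atom, including the new sp² carbon, supplies a p orbital.
Cation: 1 × 2 + 0 = 2 π electrons → 4(0)+2, aromatic.
Anion: 1 × 2 + 2 = 4 π electrons → 4(1), antiaromatic.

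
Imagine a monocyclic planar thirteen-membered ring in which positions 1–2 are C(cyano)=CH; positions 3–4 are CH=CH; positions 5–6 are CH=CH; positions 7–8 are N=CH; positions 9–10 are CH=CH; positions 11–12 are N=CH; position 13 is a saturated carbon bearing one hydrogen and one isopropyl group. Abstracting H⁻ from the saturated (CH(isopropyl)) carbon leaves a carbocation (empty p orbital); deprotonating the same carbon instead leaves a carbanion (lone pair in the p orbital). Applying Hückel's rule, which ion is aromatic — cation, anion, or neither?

In either ion the ring is fully conjugated: every atom, including the new sp² carbon, supplies a p orbital.
Cation: 6 × 2 + 0 = 12 π electrons → 4(3), antiaromatic.
Anion: 6 × 2 + 2 = 14 π electrons → 4(3)+2, aromatic.

The anion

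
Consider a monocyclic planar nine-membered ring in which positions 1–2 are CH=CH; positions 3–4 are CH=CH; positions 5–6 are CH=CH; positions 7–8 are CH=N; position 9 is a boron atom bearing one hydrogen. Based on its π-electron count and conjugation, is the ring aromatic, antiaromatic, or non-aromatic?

Antiaromatic

The p orbitals form a continuous loop: the double-bond atoms are sp², each contributing one p electron; each sp² =N– keeps its lone pair in-plane and puts one electron into the π system; the boron has an empty p orbital. The ring is fully conjugated.
π-electron count: 4 × 2 = 8 from the double-bond units + 0 from the BH atom = 8.
8 is a 4n count (n = 2), so the planar conjugated ring is antiaromatic.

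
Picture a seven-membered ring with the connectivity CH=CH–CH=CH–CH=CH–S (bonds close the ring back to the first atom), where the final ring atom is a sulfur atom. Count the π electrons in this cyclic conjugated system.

8

The p orbitals form a continuous loop: each doubly-bonded ring atom is sp² with one p-orbital electron; the sulfur donates one lone pair from its p orbital. The ring is fully conjugated.
π-electron count: 3 × 2 = 6 from the double-bond units + 2 from the S atom = 8.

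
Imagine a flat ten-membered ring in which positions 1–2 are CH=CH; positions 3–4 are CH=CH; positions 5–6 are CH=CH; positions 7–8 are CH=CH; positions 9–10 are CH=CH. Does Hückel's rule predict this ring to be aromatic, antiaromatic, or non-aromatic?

The p orbitals form a continuous loop: each doubly-bonded ring atom is sp² with one p-orbital electron. The ring is fully conjugated.
Adding the contributions, 5 × 2 = 10 from the 5 double-bond units.
With 10 π electrons (n = 2), the Hückel 4n+2 condition holds.

Aromatic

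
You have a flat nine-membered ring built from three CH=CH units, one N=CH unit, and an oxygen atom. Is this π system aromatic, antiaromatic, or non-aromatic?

All ring atoms are sp² and supply a p orbital to the ring (every atom in a ring double bond is sp² and brings one electron to the p orbital; each =N– nitrogen is pyridine-type (lone pair in the sp² plane, one electron in the p orbital); the oxygen donates one lone pair from its p orbital); the conjugation is uninterrupted.
Tallying contributions gives 4 × 2 = 8 from the double-bond units + 2 from the O atom = 10.
10 = 4(2) + 2, which satisfies Hückel's 4n+2 rule.

Aromatic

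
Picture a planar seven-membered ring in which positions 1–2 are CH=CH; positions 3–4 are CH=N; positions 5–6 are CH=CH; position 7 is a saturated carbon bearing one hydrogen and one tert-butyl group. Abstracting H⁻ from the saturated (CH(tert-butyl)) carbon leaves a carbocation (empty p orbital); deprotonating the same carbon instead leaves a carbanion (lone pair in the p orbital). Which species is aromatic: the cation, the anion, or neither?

In either ion the ring is fully conjugated: every atom, including the new sp² carbon, supplies a p orbital.
Cation: 3 × 2 + 0 = 6 π electrons → 4(1)+2, aromatic.
Anion: 3 × 2 + 2 = 8 π electrons → 4(2), antiaromatic.

The cation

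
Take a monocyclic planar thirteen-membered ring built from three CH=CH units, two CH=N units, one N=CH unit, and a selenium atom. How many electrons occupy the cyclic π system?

14

Check conjugation: every atom in a ring double bond is sp² and brings one electron to the p orbital; the doubly-bonded nitrogens are pyridine-type — their lone pairs lie in the ring plane, leaving one electron in the p orbital; the selenium donates one lone pair from its p orbital — every position has a p orbital, so the cyclic π system is continuous.
Tallying contributions gives 6 × 2 = 12 from the double-bond units + 2 from the Se atom = 14.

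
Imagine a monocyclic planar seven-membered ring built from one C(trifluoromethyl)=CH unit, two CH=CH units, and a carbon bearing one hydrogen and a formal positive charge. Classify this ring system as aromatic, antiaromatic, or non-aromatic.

Aromatic

Every ring atom contributes a p orbital perpendicular to the ring (each doubly-bonded ring atom is sp² with one p-orbital electron; the carbocation has an empty p orbital), so the π system is cyclic and fully conjugated.
Tallying contributions gives 3 × 2 = 6 from the double-bond units + 0 from the CH(+) atom = 6.
With 6 π electrons (n = 1), the Hückel 4n+2 condition holds.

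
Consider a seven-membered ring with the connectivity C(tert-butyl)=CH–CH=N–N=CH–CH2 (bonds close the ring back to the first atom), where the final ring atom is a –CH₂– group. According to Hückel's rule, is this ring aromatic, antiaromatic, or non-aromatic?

The CH2 position has four σ bonds — the tetrahedral CH₂ carbon is sp³ and has no p orbital in the ring π system — so the cyclic conjugation is interrupted.
A ring that is not fully conjugated cannot be aromatic or antiaromatic regardless of its π-electron count.

Non-aromatic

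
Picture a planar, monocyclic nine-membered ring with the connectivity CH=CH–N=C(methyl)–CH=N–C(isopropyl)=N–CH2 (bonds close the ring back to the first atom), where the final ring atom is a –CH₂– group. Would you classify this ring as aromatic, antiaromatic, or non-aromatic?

Because the tetrahedral CH₂ carbon is sp³ and has no p orbital in the ring π system at the CH2 position, the π system cannot extend all the way around the ring.
A ring that is not fully conjugated cannot be aromatic or antiaromatic regardless of its π-electron count.

Non-aromatic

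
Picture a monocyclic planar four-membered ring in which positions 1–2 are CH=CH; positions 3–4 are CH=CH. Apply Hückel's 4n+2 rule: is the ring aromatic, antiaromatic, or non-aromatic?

Antiaromatic

Check conjugation: the double-bond atoms are sp², each contributing one p electron — every position has a p orbital, so the cyclic π system is continuous.
Adding the contributions, 2 × 2 = 4 from the 2 double-bond units.
4 = 4(1); a planar, fully conjugated 4n system is antiaromatic.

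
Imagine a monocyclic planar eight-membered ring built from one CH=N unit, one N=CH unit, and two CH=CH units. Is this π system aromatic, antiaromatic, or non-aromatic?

The p orbitals form a continuous loop: each doubly-bonded ring atom is sp² with one p-orbital electron; the doubly-bonded nitrogens are pyridine-type — their lone pairs lie in the ring plane, leaving one electron in the p orbital. The ring is fully conjugated.
Adding the contributions, 4 × 2 = 8 from the 4 double-bond units.
8 = 4(2); a planar, fully conjugated 4n system is antiaromatic.

Antiaromatic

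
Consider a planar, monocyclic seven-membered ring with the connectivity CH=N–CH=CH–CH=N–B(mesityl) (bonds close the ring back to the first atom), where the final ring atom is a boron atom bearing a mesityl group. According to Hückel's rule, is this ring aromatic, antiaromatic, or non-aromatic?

All ring atoms are sp² and supply a p orbital to the ring (each doubly-bonded ring atom is sp² with one p-orbital electron; the doubly-bonded nitrogens are pyridine-type — their lone pairs lie in the ring plane, leaving one electron in the p orbital; the boron has an empty p orbital); the conjugation is uninterrupted.
π-electron count: 3 × 2 = 6 from the double-bond units + 0 from the B(mesityl) atom = 6.
Since 6 = 4·1 + 2, the ring meets the 4n+2 criterion.

Aromatic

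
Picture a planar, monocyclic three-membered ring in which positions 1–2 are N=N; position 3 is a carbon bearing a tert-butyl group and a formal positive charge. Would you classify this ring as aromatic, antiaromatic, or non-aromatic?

The p orbitals form a continuous loop: every atom in a ring double bond is sp² and brings one electron to the p orbital; each sp² =N– keeps its lone pair in-plane and puts one electron into the π system; the carbocation has an empty p orbital. The ring is fully conjugated.
π-electron count: 1 × 2 = 2 from the double-bond unit + 0 from the C(tert-butyl)(+) atom = 2.
Since 2 = 4·0 + 2, the ring meets the 4n+2 criterion.

Aromatic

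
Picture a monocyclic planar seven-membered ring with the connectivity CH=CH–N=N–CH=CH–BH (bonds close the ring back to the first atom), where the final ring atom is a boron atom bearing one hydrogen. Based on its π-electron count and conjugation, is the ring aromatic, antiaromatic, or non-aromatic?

Aromatic

All ring atoms are sp² and supply a p orbital to the ring (each doubly-bonded ring atom is sp² with one p-orbital electron; each =N– nitrogen is pyridine-type (lone pair in the sp² plane, one electron in the p orbital); the boron has an empty p orbital); the conjugation is uninterrupted.
π-electron count: 3 × 2 = 6 from the double-bond units + 0 from the BH atom = 6.
Since 6 = 4·1 + 2, the ring meets the 4n+2 criterion.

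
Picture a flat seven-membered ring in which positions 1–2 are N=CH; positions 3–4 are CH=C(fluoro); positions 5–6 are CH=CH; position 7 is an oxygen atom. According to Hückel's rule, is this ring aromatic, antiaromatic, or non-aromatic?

Antiaromatic

All ring atoms are sp² and supply a p orbital to the ring (each doubly-bonded ring atom is sp² with one p-orbital electron; each sp² =N– keeps its lone pair in-plane and puts one electron into the π system; the oxygen donates one lone pair from its p orbital); the conjugation is uninterrupted.
Counting π electrons: 3 × 2 = 6 from the double-bond units + 2 from the O atom = 8.
A 4n π count (8, n = 2) in a planar conjugated ring means antiaromatic.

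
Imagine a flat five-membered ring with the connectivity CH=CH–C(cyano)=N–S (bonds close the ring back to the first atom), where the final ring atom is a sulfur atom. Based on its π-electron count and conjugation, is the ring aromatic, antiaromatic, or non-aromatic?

Aromatic

All ring atoms are sp² and supply a p orbital to the ring (every atom in a ring double bond is sp² and brings one electron to the p orbital; the doubly-bonded nitrogens are pyridine-type — their lone pairs lie in the ring plane, leaving one electron in the p orbital; the sulfur donates one lone pair from its p orbital); the conjugation is uninterrupted.
Counting π electrons: 2 × 2 = 4 from the double-bond units + 2 from the S atom = 6.
With 6 π electrons (n = 1), the Hückel 4n+2 condition holds.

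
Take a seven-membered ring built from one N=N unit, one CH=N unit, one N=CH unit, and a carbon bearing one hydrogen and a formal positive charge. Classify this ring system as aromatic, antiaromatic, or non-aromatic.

Aromatic

Every ring atom contributes a p orbital perpendicular to the ring (each doubly-bonded ring atom is sp² with one p-orbital electron; each sp² =N– keeps its lone pair in-plane and puts one electron into the π system; the carbocation has an empty p orbital), so the π system is cyclic and fully conjugated.
Tallying contributions gives 3 × 2 = 6 from the double-bond units + 0 from the CH(+) atom = 6.
That gives a 4n+2 count (6, n = 1).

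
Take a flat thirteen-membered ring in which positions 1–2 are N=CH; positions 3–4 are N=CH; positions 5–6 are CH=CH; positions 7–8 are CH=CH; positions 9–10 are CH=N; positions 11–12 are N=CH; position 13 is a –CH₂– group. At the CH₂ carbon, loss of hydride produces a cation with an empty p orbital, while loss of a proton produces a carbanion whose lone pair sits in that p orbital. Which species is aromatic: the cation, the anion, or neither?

The anion

Once that carbon is sp², every ring atom has a p orbital and both ions are fully conjugated.
Cation: 6 × 2 + 0 = 12 π electrons → 4(3), antiaromatic.
Anion: 6 × 2 + 2 = 14 π electrons → 4(3)+2, aromatic.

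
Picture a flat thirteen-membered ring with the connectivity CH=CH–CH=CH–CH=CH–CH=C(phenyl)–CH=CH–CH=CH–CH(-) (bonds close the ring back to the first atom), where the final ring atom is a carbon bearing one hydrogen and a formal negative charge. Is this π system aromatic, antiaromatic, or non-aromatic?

Check conjugation: every atom in a ring double bond is sp² and brings one electron to the p orbital; the carbanion's lone pair occupies the p orbital — every position has a p orbital, so the cyclic π system is continuous.
Tallying contributions gives 6 × 2 = 12 from the double-bond units + 2 from the CH(-) atom = 14.
That gives a 4n+2 count (14, n = 3).

Aromatic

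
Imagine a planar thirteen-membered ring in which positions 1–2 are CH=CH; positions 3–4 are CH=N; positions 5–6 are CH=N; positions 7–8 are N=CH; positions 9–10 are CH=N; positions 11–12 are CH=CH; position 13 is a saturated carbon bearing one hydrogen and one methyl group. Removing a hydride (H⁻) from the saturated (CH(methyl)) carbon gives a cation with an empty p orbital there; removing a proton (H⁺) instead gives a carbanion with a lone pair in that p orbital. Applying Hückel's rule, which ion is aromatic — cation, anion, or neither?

The anion

In both ions every ring atom is sp² and contributes a p orbital, so both rings are fully conjugated.
Cation: 6 × 2 + 0 = 12 π electrons → 4(3), antiaromatic.
Anion: 6 × 2 + 2 = 14 π electrons → 4(3)+2, aromatic.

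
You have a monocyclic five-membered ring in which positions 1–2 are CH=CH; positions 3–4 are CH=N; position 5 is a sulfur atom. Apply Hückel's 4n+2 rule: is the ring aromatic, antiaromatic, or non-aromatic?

All ring atoms are sp² and supply a p orbital to the ring (every atom in a ring double bond is sp² and brings one electron to the p orbital; each sp² =N– keeps its lone pair in-plane and puts one electron into the π system; the sulfur donates one lone pair from its p orbital); the conjugation is uninterrupted.
Adding the contributions, 2 × 2 = 4 from the double-bond units + 2 from the S atom = 6.
6 = 4(1) + 2, which satisfies Hückel's 4n+2 rule.

Aromatic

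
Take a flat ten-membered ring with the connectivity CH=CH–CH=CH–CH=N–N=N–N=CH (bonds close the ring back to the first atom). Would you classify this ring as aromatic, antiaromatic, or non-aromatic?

Aromatic

Every ring atom contributes a p orbital perpendicular to the ring (every atom in a ring double bond is sp² and brings one electron to the p orbital; each sp² =N– keeps its lone pair in-plane and puts one electron into the π system), so the π system is cyclic and fully conjugated.
Tallying contributions gives 5 × 2 = 10 from the 5 double-bond units.
That gives a 4n+2 count (10, n = 2).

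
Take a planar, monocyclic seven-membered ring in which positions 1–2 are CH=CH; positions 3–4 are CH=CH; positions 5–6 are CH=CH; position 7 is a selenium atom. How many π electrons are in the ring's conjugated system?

8

The p orbitals form a continuous loop: each doubly-bonded ring atom is sp² with one p-orbital electron; the selenium donates one lone pair from its p orbital. The ring is fully conjugated.
Adding the contributions, 3 × 2 = 6 from the double-bond units + 2 from the Se atom = 8.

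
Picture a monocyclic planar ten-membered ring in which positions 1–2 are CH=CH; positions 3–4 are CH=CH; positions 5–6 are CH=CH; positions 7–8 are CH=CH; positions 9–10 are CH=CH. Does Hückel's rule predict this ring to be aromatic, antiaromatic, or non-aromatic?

Every ring atom contributes a p orbital perpendicular to the ring (every atom in a ring double bond is sp² and brings one electron to the p orbital), so the π system is cyclic and fully conjugated.
Counting π electrons: 5 × 2 = 10 from the 5 double-bond units.
That gives a 4n+2 count (10, n = 2).

Aromatic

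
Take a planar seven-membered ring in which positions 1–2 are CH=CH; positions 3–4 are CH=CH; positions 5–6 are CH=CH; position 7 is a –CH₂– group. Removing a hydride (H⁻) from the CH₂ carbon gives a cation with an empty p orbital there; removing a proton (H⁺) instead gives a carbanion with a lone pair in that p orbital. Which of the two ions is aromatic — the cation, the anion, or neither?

The cation

In either ion the ring is fully conjugated: every atom, including the new sp² carbon, supplies a p orbital.
Cation: 3 × 2 + 0 = 6 π electrons → 4(1)+2, aromatic.
Anion: 3 × 2 + 2 = 8 π electrons → 4(2), antiaromatic.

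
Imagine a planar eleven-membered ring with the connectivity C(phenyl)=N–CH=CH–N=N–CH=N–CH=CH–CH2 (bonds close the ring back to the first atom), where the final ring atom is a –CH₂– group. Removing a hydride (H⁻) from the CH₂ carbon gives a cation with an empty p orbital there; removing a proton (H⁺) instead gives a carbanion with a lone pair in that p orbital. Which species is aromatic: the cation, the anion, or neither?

The cation

Once that carbon is sp², every ring atom has a p orbital and both ions are fully conjugated.
Cation: 5 × 2 + 0 = 10 π electrons → 4(2)+2, aromatic.
Anion: 5 × 2 + 2 = 12 π electrons → 4(3), antiaromatic.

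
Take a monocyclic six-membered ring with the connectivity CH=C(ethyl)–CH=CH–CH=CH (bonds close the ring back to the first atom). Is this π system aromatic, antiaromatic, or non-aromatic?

Aromatic

Every ring atom contributes a p orbital perpendicular to the ring (each doubly-bonded ring atom is sp² with one p-orbital electron), so the π system is cyclic and fully conjugated.
π-electron count: 3 × 2 = 6 from the 3 double-bond units.
That gives a 4n+2 count (6, n = 1).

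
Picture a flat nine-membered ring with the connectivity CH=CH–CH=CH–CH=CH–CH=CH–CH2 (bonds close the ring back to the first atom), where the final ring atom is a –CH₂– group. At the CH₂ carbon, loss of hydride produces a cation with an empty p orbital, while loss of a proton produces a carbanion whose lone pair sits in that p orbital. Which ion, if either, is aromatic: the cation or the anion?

Both ions have a continuous loop of p orbitals — each ring atom is sp².
Cation: 4 × 2 + 0 = 8 π electrons → 4(2), antiaromatic.
Anion: 4 × 2 + 2 = 10 π electrons → 4(2)+2, aromatic.

The anion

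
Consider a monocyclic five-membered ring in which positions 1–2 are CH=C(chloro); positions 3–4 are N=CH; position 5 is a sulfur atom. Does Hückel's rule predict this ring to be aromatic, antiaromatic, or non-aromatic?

Aromatic

All ring atoms are sp² and supply a p orbital to the ring (the double-bond atoms are sp², each contributing one p electron; each =N– nitrogen is pyridine-type (lone pair in the sp² plane, one electron in the p orbital); the sulfur donates one lone pair from its p orbital); the conjugation is uninterrupted.
Tallying contributions gives 2 × 2 = 4 from the double-bond units + 2 from the S atom = 6.
6 = 4(1) + 2, which satisfies Hückel's 4n+2 rule.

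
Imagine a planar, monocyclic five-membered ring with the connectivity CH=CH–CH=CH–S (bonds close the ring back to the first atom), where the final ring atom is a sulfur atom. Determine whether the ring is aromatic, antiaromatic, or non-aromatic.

Aromatic

The p orbitals form a continuous loop: each doubly-bonded ring atom is sp² with one p-orbital electron; the sulfur donates one lone pair from its p orbital. The ring is fully conjugated.
Tallying contributions gives 2 × 2 = 4 from the double-bond units + 2 from the S atom = 6.
Since 6 = 4·1 + 2, the ring meets the 4n+2 criterion.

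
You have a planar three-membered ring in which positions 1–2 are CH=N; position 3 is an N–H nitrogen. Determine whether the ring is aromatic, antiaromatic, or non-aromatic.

Antiaromatic

Every ring atom contributes a p orbital perpendicular to the ring (the double-bond atoms are sp², each contributing one p electron; the doubly-bonded nitrogens are pyridine-type — their lone pairs lie in the ring plane, leaving one electron in the p orbital; the pyrrole-type nitrogen donates its lone pair from the p orbital), so the π system is cyclic and fully conjugated.
π-electron count: 1 × 2 = 2 from the double-bond unit + 2 from the NH atom = 4.
A 4n π count (4, n = 1) in a planar conjugated ring means antiaromatic.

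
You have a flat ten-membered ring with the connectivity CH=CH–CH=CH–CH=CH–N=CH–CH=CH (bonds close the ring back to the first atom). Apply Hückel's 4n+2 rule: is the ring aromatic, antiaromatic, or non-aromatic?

Aromatic

Check conjugation: each doubly-bonded ring atom is sp² with one p-orbital electron; the doubly-bonded nitrogens are pyridine-type — their lone pairs lie in the ring plane, leaving one electron in the p orbital — every position has a p orbital, so the cyclic π system is continuous.
Counting π electrons: 5 × 2 = 10 from the 5 double-bond units.
With 10 π electrons (n = 2), the Hückel 4n+2 condition holds.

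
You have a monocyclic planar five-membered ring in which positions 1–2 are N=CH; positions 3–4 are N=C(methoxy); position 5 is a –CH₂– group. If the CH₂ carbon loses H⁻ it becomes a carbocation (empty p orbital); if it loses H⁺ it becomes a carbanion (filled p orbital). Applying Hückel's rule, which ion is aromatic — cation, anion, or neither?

Both ions have a continuous loop of p orbitals — each ring atom is sp².
Cation: 2 × 2 + 0 = 4 π electrons → 4(1), antiaromatic.
Anion: 2 × 2 + 2 = 6 π electrons → 4(1)+2, aromatic.

The anion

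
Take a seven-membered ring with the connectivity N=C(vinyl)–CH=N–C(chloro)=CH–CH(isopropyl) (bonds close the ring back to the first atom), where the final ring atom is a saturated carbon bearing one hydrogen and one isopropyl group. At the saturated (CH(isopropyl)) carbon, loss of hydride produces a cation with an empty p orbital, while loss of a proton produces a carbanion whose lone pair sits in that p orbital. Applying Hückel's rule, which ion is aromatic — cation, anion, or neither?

In both ions every ring atom is sp² and contributes a p orbital, so both rings are fully conjugated.
Cation: 3 × 2 + 0 = 6 π electrons → 4(1)+2, aromatic.
Anion: 3 × 2 + 2 = 8 π electrons → 4(2), antiaromatic.

The cation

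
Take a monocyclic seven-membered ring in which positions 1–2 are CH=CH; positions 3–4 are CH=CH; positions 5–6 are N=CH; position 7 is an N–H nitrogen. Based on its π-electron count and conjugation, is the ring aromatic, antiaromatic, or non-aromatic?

All ring atoms are sp² and supply a p orbital to the ring (the double-bond atoms are sp², each contributing one p electron; each sp² =N– keeps its lone pair in-plane and puts one electron into the π system; the pyrrole-type nitrogen donates its lone pair from the p orbital); the conjugation is uninterrupted.
Counting π electrons: 3 × 2 = 6 from the double-bond units + 2 from the NH atom = 8.
With 8 = 4·2 π electrons, Hückel's rule classifies the planar ring as antiaromatic.

Antiaromatic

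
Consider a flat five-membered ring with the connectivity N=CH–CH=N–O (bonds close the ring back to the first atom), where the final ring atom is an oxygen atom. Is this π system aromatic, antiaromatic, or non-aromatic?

Aromatic

Check conjugation: the double-bond atoms are sp², each contributing one p electron; the doubly-bonded nitrogens are pyridine-type — their lone pairs lie in the ring plane, leaving one electron in the p orbital; the oxygen donates one lone pair from its p orbital — every position has a p orbital, so the cyclic π system is continuous.
Adding the contributions, 2 × 2 = 4 from the double-bond units + 2 from the O atom = 6.
With 6 π electrons (n = 1), the Hückel 4n+2 condition holds.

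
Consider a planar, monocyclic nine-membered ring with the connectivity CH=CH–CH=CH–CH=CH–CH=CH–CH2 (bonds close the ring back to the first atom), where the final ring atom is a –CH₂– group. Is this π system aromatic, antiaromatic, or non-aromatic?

Because the tetrahedral CH₂ carbon is sp³ and has no p orbital in the ring π system at the CH2 position, the π system cannot extend all the way around the ring.
A ring that is not fully conjugated cannot be aromatic or antiaromatic regardless of its π-electron count.

Non-aromatic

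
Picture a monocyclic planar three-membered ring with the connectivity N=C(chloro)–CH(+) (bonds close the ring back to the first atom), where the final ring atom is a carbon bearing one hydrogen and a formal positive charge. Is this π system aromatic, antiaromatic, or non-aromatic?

Aromatic

Check conjugation: the double-bond atoms are sp², each contributing one p electron; the doubly-bonded nitrogens are pyridine-type — their lone pairs lie in the ring plane, leaving one electron in the p orbital; the carbocation has an empty p orbital — every position has a p orbital, so the cyclic π system is continuous.
π-electron count: 1 × 2 = 2 from the double-bond unit + 0 from the CH(+) atom = 2.
That gives a 4n+2 count (2, n = 0).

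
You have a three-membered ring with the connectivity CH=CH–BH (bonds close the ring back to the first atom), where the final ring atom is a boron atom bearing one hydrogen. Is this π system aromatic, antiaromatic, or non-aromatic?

Aromatic

Every ring atom contributes a p orbital perpendicular to the ring (the double-bond atoms are sp², each contributing one p electron; the boron has an empty p orbital), so the π system is cyclic and fully conjugated.
Counting π electrons: 1 × 2 = 2 from the double-bond unit + 0 from the BH atom = 2.
With 2 π electrons (n = 0), the Hückel 4n+2 condition holds.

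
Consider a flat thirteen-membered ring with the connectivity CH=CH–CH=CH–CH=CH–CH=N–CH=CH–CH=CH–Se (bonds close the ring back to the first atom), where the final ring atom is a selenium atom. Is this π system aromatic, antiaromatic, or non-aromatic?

Aromatic

Check conjugation: each doubly-bonded ring atom is sp² with one p-orbital electron; each sp² =N– keeps its lone pair in-plane and puts one electron into the π system; the selenium donates one lone pair from its p orbital — every position has a p orbital, so the cyclic π system is continuous.
Counting π electrons: 6 × 2 = 12 from the double-bond units + 2 from the Se atom = 14.
That gives a 4n+2 count (14, n = 3).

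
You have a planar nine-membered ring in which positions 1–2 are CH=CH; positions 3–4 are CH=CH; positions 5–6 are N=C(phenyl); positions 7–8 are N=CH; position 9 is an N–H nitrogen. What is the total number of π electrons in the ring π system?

10

Check conjugation: the double-bond atoms are sp², each contributing one p electron; the doubly-bonded nitrogens are pyridine-type — their lone pairs lie in the ring plane, leaving one electron in the p orbital; the pyrrole-type nitrogen donates its lone pair from the p orbital — every position has a p orbital, so the cyclic π system is continuous.
Tallying contributions gives 4 × 2 = 8 from the double-bond units + 2 from the NH atom = 10.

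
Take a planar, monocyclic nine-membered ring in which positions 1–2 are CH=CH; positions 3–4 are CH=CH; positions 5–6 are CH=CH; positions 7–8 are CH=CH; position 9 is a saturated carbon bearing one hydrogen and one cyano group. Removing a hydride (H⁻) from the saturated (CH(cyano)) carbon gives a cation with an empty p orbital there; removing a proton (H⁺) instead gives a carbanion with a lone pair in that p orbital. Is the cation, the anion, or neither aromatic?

Once that carbon is sp², every ring atom has a p orbital and both ions are fully conjugated.
Cation: 4 × 2 + 0 = 8 π electrons → 4(2), antiaromatic.
Anion: 4 × 2 + 2 = 10 π electrons → 4(2)+2, aromatic.

The anion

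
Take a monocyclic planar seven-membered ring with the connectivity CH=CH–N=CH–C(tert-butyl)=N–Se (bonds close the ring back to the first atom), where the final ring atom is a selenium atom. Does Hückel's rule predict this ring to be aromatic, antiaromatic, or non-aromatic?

All ring atoms are sp² and supply a p orbital to the ring (the double-bond atoms are sp², each contributing one p electron; the doubly-bonded nitrogens are pyridine-type — their lone pairs lie in the ring plane, leaving one electron in the p orbital; the selenium donates one lone pair from its p orbital); the conjugation is uninterrupted.
π-electron count: 3 × 2 = 6 from the double-bond units + 2 from the Se atom = 8.
8 is a 4n count (n = 2), so the planar conjugated ring is antiaromatic.

Antiaromatic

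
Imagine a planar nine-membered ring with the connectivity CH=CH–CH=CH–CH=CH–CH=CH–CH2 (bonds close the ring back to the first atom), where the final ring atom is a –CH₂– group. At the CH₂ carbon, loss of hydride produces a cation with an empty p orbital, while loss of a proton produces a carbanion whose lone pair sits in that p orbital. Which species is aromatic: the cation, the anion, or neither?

In either ion the ring is fully conjugated: every atom, including the new sp² carbon, supplies a p orbital.
Cation: 4 × 2 + 0 = 8 π electrons → 4(2), antiaromatic.
Anion: 4 × 2 + 2 = 10 π electrons → 4(2)+2, aromatic.

The anion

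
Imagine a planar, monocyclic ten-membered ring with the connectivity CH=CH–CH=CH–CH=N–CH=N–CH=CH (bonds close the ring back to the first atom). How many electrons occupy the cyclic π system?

10

Every ring atom contributes a p orbital perpendicular to the ring (each doubly-bonded ring atom is sp² with one p-orbital electron; each sp² =N– keeps its lone pair in-plane and puts one electron into the π system), so the π system is cyclic and fully conjugated.
Adding the contributions, 5 × 2 = 10 from the 5 double-bond units.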